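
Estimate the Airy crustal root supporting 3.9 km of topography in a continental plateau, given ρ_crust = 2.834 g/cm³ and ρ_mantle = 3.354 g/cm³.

21.3 km

Equating mass per unit area of the two columns: the weight of the topography is balanced by the buoyancy of the root, ρ_c h = (ρ_m − ρ_c) r.
r = h · ρ_c / (ρ_m − ρ_c) = 3.9 km × 2.834 / (3.354 − 2.834) = 21.3 km.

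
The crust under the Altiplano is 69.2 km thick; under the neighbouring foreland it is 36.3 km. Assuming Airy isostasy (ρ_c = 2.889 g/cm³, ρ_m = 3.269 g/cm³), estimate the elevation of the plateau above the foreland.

Excess crust Δ = 69.2 km − 36.3 km = 32.9 km, split between elevation h and root r with h + r = Δ.
Airy balance ρ_c h = (ρ_m − ρ_c) r gives r = h ρ_c/(ρ_m − ρ_c), so h (1 + ρ_c/(ρ_m − ρ_c)) = Δ, i.e. h = Δ (ρ_m − ρ_c)/ρ_m.
h = 32.9 km × 0.38/3.269 = 3.82 km.

3.82 km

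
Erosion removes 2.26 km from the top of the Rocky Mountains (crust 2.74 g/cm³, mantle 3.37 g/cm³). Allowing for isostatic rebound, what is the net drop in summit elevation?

0.422 km

Rebound u = e ρ_c/ρ_m = 2.26 km × 2.74/3.37 = 1.838 km.
Net surface drop = e − u = 2.26 km − 1.838 km = e (ρ_m − ρ_c)/ρ_m = 0.422 km.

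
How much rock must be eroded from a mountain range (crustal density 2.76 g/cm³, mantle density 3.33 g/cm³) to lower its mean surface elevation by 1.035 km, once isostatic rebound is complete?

6.05 km

Net drop Δ = e − u = e − e ρ_c/ρ_m = e (ρ_m − ρ_c)/ρ_m.
e = Δ ρ_m/(ρ_m − ρ_c) = 1.035 km × 3.33/0.57 = 6.05 km.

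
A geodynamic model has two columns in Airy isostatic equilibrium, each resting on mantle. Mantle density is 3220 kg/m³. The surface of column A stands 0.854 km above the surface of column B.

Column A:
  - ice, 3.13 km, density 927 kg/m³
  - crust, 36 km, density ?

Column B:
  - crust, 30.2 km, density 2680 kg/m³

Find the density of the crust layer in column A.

2890 kg/m³

Take the compensation level at the base of the deeper column (depth z_c below the surface of column A) and equate Σ ρ_i t_i down to z_c; mantle fills any gap and the z_c terms cancel.
Column A: 3.13×927 + 36×ρ + (z_c − 39.13)×3220
Column B: 0.854×0 + 30.2×2680 + (z_c − 0.854 − 30.2)×3220
The z_c×3220 term appears on both sides and cancels. Collect the known terms of each column as K = Σ(ρt)_known − 3220 × (depth of known layers): K_A = 2901.51 − 3220×39.13 = −123097.09; K_B = 80936 − 3220×(0.854 + 30.2) = −19057.88.
Balance: K_A + 36×ρ = K_B, so ρ = (K_B − K_A)/36 = 104039/36 = 2890 kg/m³.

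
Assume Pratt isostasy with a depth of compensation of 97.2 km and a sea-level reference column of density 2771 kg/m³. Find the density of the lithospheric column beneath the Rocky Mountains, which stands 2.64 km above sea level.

Pratt balance: ρ_ref D = ρ (D + h).
ρ = ρ_ref D/(D + h) = 2771 × 97.2 km/(97.2 km + 2.64 km) = 2700 kg/m³.

2700 kg/m³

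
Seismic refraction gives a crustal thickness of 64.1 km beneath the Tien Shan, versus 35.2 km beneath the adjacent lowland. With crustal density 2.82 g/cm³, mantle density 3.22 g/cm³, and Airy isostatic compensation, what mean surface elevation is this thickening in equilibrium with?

Excess crust Δ = 64.1 km − 35.2 km = 28.9 km, split between elevation h and root r with h + r = Δ.
Airy balance ρ_c h = (ρ_m − ρ_c) r gives r = h ρ_c/(ρ_m − ρ_c), so h (1 + ρ_c/(ρ_m − ρ_c)) = Δ, i.e. h = Δ (ρ_m − ρ_c)/ρ_m.
h = 28.9 km × 0.4/3.22 = 3.59 km.

3.59 km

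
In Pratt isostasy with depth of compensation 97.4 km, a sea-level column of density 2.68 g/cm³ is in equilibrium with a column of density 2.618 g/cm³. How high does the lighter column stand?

ρ_ref D = ρ (D + h) → h = D (ρ_ref − ρ)/ρ.
h = 97.4 km × (2.68 − 2.618)/2.618 = 2.31 km.

2.31 km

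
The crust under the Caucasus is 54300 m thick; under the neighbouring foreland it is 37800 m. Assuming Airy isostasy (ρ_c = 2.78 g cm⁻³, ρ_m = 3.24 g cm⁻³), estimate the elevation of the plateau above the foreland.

2340 m

Excess crust Δ = 54300 m − 37800 m = 16500 m, split between elevation h and root r with h + r = Δ.
Airy balance ρ_c h = (ρ_m − ρ_c) r gives r = h ρ_c/(ρ_m − ρ_c), so h (1 + ρ_c/(ρ_m − ρ_c)) = Δ, i.e. h = Δ (ρ_m − ρ_c)/ρ_m.
h = 16500 m × 0.46/3.24 = 2340 m.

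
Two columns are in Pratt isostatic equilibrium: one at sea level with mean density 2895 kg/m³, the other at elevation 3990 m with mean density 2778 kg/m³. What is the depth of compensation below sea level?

94700 m

ρ_ref D = ρ (D + h) → D (ρ_ref − ρ) = ρ h.
D = ρ h/(ρ_ref − ρ) = 2778 × 3990 m/(2895 − 2778) = 94700 m.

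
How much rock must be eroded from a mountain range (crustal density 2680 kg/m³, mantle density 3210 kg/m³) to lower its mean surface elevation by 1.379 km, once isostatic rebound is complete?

8.35 km

Net drop Δ = e − u = e − e ρ_c/ρ_m = e (ρ_m − ρ_c)/ρ_m.
e = Δ ρ_m/(ρ_m − ρ_c) = 1.379 km × 3210/530 = 8.35 km.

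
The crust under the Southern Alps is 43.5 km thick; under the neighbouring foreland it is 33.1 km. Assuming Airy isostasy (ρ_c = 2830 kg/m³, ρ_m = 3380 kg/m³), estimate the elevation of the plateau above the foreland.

1.69 km

Excess crust Δ = 43.5 km − 33.1 km = 10.4 km, split between elevation h and root r with h + r = Δ.
Airy balance ρ_c h = (ρ_m − ρ_c) r gives r = h ρ_c/(ρ_m − ρ_c), so h (1 + ρ_c/(ρ_m − ρ_c)) = Δ, i.e. h = Δ (ρ_m − ρ_c)/ρ_m.
h = 10.4 km × 550/3380 = 1.69 km.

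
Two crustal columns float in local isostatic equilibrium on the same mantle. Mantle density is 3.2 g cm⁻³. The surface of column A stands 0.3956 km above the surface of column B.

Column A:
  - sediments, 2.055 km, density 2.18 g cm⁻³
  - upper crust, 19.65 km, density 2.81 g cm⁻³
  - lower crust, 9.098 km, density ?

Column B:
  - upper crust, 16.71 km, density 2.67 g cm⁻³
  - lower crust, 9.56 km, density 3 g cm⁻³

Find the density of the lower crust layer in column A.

2.95 g cm⁻³

Take the compensation level at the base of the deeper column (depth z_c below the surface of column A) and equate Σ ρ_i t_i down to z_c; mantle fills any gap and the z_c terms cancel.
Column A: 2.055×2.18 + 19.65×2.81 + 9.098×ρ + (z_c − 30.803)×3.2
Column B: 0.3956×0 + 16.71×2.67 + 9.56×3 + (z_c − 0.3956 − 26.27)×3.2
The z_c×3.2 term appears on both sides and cancels. Collect the known terms of each column as K = Σ(ρt)_known − 3.2 × (depth of known layers): K_A = 59.6964 − 3.2×30.803 = −38.8732; K_B = 73.2957 − 3.2×(0.3956 + 26.27) = −12.03422.
Balance: K_A + 9.098×ρ = K_B, so ρ = (K_B − K_A)/9.098 = 26.839/9.098 = 2.95 g cm⁻³.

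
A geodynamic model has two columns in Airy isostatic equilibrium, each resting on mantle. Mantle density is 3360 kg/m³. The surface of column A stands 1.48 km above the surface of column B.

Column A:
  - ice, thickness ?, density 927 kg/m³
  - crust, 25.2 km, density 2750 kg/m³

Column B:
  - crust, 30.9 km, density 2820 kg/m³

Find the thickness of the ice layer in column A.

Take the compensation level at the base of the deeper column (depth z_c below the surface of column A) and equate Σ ρ_i t_i down to z_c; mantle fills any gap and the z_c terms cancel.
Column A: x×927 + 25.2×2750 + (z_c − 25.2 − x)×3360
Column B: 1.48×0 + 30.9×2820 + (z_c − 1.48 − 30.9)×3360
The z_c×3360 term appears on both sides and cancels. Collect the known terms of each column as K = Σ(ρt)_known − 3360 × (depth of known layers): K_A = 69300 − 3360×25.2 = −15372; K_B = 87138 − 3360×(1.48 + 30.9) = −21658.8.
Balance: K_A − x×(3360 − 927) = K_B, so x = (K_A − K_B)/(3360 − 927) = 6286.8/2433 = 2.58 km.

2.58 km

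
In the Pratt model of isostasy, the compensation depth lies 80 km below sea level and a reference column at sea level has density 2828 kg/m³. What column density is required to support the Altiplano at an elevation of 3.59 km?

Pratt balance: ρ_ref D = ρ (D + h).
ρ = ρ_ref D/(D + h) = 2828 × 80 km/(80 km + 3.59 km) = 2710 kg/m³.

2710 kg/m³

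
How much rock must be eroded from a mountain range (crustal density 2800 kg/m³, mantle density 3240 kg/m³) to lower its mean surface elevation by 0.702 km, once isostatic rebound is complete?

Net drop Δ = e − u = e − e ρ_c/ρ_m = e (ρ_m − ρ_c)/ρ_m.
e = Δ ρ_m/(ρ_m − ρ_c) = 0.702 km × 3240/440 = 5.17 km.

5.17 km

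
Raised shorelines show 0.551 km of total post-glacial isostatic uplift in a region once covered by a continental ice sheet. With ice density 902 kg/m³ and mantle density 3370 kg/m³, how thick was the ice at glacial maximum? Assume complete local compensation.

2.06 km

u = t ρ_ice/ρ_m → t = u ρ_m/ρ_ice = 0.551 km × 3370/902 = 2.06 km.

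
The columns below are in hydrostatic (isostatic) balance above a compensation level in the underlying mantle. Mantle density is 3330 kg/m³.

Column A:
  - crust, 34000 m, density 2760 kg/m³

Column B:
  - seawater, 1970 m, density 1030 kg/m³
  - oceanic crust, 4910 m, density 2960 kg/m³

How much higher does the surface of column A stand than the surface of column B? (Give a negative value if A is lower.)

3910 m

For any compensation level in the mantle, the mantle terms cancel and isostasy reduces to e = (Σt_A − Σt_B) − (Σ(ρt)_A − Σ(ρt)_B) / ρ_m.
Σt_A = 34000 m; Σt_B = 6880 m; Σ(ρt)_A = 93840000; Σ(ρt)_B = 16562700 (in m·kg/m³).
e = (34000 − 6880) − (93840000 − 16562700) / 3330 = 3910 m.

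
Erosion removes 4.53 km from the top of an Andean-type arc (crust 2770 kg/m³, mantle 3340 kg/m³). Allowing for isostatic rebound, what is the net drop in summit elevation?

Rebound u = e ρ_c/ρ_m = 4.53 km × 2770/3340 = 3.757 km.
Net surface drop = e − u = 4.53 km − 3.757 km = e (ρ_m − ρ_c)/ρ_m = 0.773 km.

0.773 km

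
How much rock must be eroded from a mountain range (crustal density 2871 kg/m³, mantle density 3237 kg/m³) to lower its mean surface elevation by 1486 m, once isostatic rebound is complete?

13100 m

Net drop Δ = e − u = e − e ρ_c/ρ_m = e (ρ_m − ρ_c)/ρ_m.
e = Δ ρ_m/(ρ_m − ρ_c) = 1486 m × 3237/366 = 13100 m.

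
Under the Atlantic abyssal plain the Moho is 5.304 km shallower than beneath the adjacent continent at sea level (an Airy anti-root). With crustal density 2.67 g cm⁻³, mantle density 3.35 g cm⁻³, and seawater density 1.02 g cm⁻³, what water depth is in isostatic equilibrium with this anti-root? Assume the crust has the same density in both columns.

2.19 km

Replacing a thickness d of crust by seawater at the top must be balanced by replacing crust with mantle at the base: d (ρ_c − ρ_w) = a (ρ_m − ρ_c).
d = a (ρ_m − ρ_c)/(ρ_c − ρ_w) = 5.304 km × 0.68/1.65 = 2.19 km.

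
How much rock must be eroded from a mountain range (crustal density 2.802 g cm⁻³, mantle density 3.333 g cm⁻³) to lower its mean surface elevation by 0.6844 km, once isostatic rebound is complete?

Net drop Δ = e − u = e − e ρ_c/ρ_m = e (ρ_m − ρ_c)/ρ_m.
e = Δ ρ_m/(ρ_m − ρ_c) = 0.6844 km × 3.333/0.531 = 4.3 km.

4.3 km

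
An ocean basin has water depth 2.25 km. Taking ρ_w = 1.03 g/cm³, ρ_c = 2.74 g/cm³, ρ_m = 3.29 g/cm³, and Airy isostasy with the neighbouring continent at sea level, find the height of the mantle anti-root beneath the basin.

7 km

Equating mass per unit area of the two columns: replacing crust with seawater at the top is compensated by replacing crust with mantle at the base: d (ρ_c − ρ_w) = a (ρ_m − ρ_c).
a = d (ρ_c − ρ_w)/(ρ_m − ρ_c) = 2.25 km × 1.71/0.55 = 7 km.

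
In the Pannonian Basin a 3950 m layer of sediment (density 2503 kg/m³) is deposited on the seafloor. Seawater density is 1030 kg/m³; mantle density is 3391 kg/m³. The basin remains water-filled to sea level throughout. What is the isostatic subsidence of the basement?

Submarine loading: the sediment displaces seawater, and the subsidence is in turn flooded, so s (ρ_m − ρ_w) = t (ρ_sed − ρ_w).
s = 3950 m × (2503 − 1030) / (3391 − 1030) = 2460 m.

2460 m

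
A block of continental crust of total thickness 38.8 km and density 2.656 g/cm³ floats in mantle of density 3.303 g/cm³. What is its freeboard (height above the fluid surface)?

Floating equilibrium: submerged depth d = t ρ_obj/ρ_fluid = 38.8 km × 2.656/3.303 = 31.2 km.
Freeboard = t − d = 38.8 km − 31.2 km = 7.6 km.

7.6 km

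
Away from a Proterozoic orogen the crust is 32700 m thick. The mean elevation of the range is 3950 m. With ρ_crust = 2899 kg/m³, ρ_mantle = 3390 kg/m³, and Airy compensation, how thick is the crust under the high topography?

60000 m

Root depth r = h ρ_c / (ρ_m − ρ_c) = 3950 m × 2899 / 491 = 23320 m.
Total thickness = T + h + r = 32700 m + 3950 m + 23320 m = 60000 m.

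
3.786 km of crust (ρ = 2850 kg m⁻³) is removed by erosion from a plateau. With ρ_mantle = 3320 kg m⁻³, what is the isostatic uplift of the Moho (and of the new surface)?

3.25 km

Unloading: uplift u = e ρ_c/ρ_m = 3.786 km × 2850/3320 = 3.25 km.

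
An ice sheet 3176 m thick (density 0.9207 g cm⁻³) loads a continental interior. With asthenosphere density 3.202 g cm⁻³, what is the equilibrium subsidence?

By Archimedes' principle applied to the lithosphere: the ice load ρ_ice t is balanced by mantle displaced below, ρ_m s.
s = t ρ_ice / ρ_m = 3176 m × 0.9207/3.202 = 913 m.

913 m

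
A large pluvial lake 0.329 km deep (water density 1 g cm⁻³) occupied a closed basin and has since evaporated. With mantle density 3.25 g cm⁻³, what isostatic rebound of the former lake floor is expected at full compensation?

u = d ρ_w/ρ_m = 0.329 km × 1/3.25 = 0.101 km.

0.101 km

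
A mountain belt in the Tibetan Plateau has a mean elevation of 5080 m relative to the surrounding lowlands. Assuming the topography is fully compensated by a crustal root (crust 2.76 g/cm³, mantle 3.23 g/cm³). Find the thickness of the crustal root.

For local isostatic compensation: the weight of the topography is balanced by the buoyancy of the root, ρ_c h = (ρ_m − ρ_c) r.
r = h · ρ_c / (ρ_m − ρ_c) = 5080 m × 2.76 / (3.23 − 2.76) = 29800 m.

29800 m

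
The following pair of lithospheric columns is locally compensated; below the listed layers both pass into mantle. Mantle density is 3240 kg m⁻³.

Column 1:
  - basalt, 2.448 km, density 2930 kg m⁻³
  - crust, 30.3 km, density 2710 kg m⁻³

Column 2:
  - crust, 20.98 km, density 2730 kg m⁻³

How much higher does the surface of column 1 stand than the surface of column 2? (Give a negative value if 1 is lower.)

For any compensation level in the mantle, the mantle terms cancel and isostasy reduces to e = (Σt_1 − Σt_2) − (Σ(ρt)_1 − Σ(ρt)_2) / ρ_m.
Σt_1 = 32.748 km; Σt_2 = 20.98 km; Σ(ρt)_1 = 89285.64; Σ(ρt)_2 = 57275.4 (in km·kg m⁻³).
e = (32.748 − 20.98) − (89285.64 − 57275.4) / 3240 = 1.89 km.

1.89 km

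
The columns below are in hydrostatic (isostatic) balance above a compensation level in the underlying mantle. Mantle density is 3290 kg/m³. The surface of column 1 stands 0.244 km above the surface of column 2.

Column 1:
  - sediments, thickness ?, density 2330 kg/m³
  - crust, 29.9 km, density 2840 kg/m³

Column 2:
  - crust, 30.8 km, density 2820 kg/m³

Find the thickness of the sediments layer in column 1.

1.9 km

Take the compensation level at the base of the deeper column (depth z_c below the surface of column 1) and equate Σ ρ_i t_i down to z_c; mantle fills any gap and the z_c terms cancel.
Column 1: x×2330 + 29.9×2840 + (z_c − 29.9 − x)×3290
Column 2: 0.244×0 + 30.8×2820 + (z_c − 0.244 − 30.8)×3290
The z_c×3290 term appears on both sides and cancels. Collect the known terms of each column as K = Σ(ρt)_known − 3290 × (depth of known layers): K_1 = 84916 − 3290×29.9 = −13455; K_2 = 86856 − 3290×(0.244 + 30.8) = −15278.76.
Balance: K_1 − x×(3290 − 2330) = K_2, so x = (K_1 − K_2)/(3290 − 2330) = 1823.76/960 = 1.9 km.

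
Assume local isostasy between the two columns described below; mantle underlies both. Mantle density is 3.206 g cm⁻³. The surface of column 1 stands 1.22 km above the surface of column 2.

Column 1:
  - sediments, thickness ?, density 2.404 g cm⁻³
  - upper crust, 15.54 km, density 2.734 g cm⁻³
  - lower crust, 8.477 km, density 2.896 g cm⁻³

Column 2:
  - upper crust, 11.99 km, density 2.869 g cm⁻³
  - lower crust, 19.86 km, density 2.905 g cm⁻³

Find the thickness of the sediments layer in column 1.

Take the compensation level at the base of the deeper column (depth z_c below the surface of column 1) and equate Σ ρ_i t_i down to z_c; mantle fills any gap and the z_c terms cancel.
Column 1: x×2.404 + 15.54×2.734 + 8.477×2.896 + (z_c − 24.017 − x)×3.206
Column 2: 1.22×0 + 11.99×2.869 + 19.86×2.905 + (z_c − 1.22 − 31.85)×3.206
The z_c×3.206 term appears on both sides and cancels. Collect the known terms of each column as K = Σ(ρt)_known − 3.206 × (depth of known layers): K_1 = 67.035752 − 3.206×24.017 = −9.96275; K_2 = 92.09261 − 3.206×(1.22 + 31.85) = −13.92981.
Balance: K_1 − x×(3.206 − 2.404) = K_2, so x = (K_1 − K_2)/(3.206 − 2.404) = 3.96706/0.802 = 4.95 km.

4.95 km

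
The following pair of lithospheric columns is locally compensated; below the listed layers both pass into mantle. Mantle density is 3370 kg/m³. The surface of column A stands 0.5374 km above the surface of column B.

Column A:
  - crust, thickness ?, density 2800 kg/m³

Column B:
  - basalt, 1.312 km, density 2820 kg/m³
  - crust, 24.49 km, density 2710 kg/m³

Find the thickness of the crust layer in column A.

32.8 km

Take the compensation level at the base of the deeper column (depth z_c below the surface of column A) and equate Σ ρ_i t_i down to z_c; mantle fills any gap and the z_c terms cancel.
Column A: x×2800 + (z_c − 0 − x)×3370
Column B: 0.5374×0 + 1.312×2820 + 24.49×2710 + (z_c − 0.5374 − 25.802)×3370
The z_c×3370 term appears on both sides and cancels. Collect the known terms of each column as K = Σ(ρt)_known − 3370 × (depth of known layers): K_A = 0 − 3370×0 = 0; K_B = 70067.74 − 3370×(0.5374 + 25.802) = −18696.038.
Balance: K_A − x×(3370 − 2800) = K_B, so x = (K_A − K_B)/(3370 − 2800) = 18696/570 = 32.8 km.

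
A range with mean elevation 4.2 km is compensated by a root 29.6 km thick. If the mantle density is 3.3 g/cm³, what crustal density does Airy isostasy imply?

ρ_c h = (ρ_m − ρ_c) r → ρ_c (h + r) = ρ_m r → ρ_c = ρ_m r / (h + r).
ρ_c = 3.3 × 29.6 km / (4.2 km + 29.6 km) = 2.89 g/cm³.

2.89 g/cm³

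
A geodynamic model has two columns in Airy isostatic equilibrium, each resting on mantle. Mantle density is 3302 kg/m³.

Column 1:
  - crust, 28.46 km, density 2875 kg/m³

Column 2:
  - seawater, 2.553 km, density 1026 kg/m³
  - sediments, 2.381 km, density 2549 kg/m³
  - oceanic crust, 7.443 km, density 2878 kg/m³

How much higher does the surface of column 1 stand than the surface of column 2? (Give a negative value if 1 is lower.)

For any compensation level in the mantle, the mantle terms cancel and isostasy reduces to e = (Σt_1 − Σt_2) − (Σ(ρt)_1 − Σ(ρt)_2) / ρ_m.
Σt_1 = 28.46 km; Σt_2 = 12.377 km; Σ(ρt)_1 = 81822.5; Σ(ρt)_2 = 30109.501 (in km·kg/m³).
e = (28.46 − 12.377) − (81822.5 − 30109.501) / 3302 = 0.422 km.

0.422 km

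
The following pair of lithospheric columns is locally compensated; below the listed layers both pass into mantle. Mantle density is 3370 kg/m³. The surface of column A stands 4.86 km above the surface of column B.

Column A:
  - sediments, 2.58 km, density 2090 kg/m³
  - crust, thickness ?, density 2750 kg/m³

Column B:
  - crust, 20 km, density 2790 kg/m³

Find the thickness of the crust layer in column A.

39.8 km

Take the compensation level at the base of the deeper column (depth z_c below the surface of column A) and equate Σ ρ_i t_i down to z_c; mantle fills any gap and the z_c terms cancel.
Column A: 2.58×2090 + x×2750 + (z_c − 2.58 − x)×3370
Column B: 4.86×0 + 20×2790 + (z_c − 4.86 − 20)×3370
The z_c×3370 term appears on both sides and cancels. Collect the known terms of each column as K = Σ(ρt)_known − 3370 × (depth of known layers): K_A = 5392.2 − 3370×2.58 = −3302.4; K_B = 55800 − 3370×(4.86 + 20) = −27978.2.
Balance: K_A − x×(3370 − 2750) = K_B, so x = (K_A − K_B)/(3370 − 2750) = 24675.8/620 = 39.8 km.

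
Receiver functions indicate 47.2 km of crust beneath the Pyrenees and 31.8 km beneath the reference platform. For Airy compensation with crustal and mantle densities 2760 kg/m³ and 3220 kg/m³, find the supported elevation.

Excess crust Δ = 47.2 km − 31.8 km = 15.4 km, split between elevation h and root r with h + r = Δ.
Airy balance ρ_c h = (ρ_m − ρ_c) r gives r = h ρ_c/(ρ_m − ρ_c), so h (1 + ρ_c/(ρ_m − ρ_c)) = Δ, i.e. h = Δ (ρ_m − ρ_c)/ρ_m.
h = 15.4 km × 460/3220 = 2.2 km.

2.2 km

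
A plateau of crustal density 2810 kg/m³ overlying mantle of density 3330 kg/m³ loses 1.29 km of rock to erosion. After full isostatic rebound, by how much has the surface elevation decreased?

0.201 km

Rebound u = e ρ_c/ρ_m = 1.29 km × 2810/3330 = 1.089 km.
Net surface drop = e − u = 1.29 km − 1.089 km = e (ρ_m − ρ_c)/ρ_m = 0.201 km.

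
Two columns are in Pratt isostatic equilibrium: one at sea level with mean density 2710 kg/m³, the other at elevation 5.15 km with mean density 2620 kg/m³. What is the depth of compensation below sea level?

ρ_ref D = ρ (D + h) → D (ρ_ref − ρ) = ρ h.
D = ρ h/(ρ_ref − ρ) = 2620 × 5.15 km/(2710 − 2620) = 150 km.

150 km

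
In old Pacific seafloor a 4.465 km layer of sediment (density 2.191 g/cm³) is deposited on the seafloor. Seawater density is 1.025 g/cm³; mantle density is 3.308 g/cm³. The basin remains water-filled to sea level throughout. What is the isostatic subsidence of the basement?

2.28 km

Submarine loading: the sediment displaces seawater, and the subsidence is in turn flooded, so s (ρ_m − ρ_w) = t (ρ_sed − ρ_w).
s = 4.465 km × (2.191 − 1.025) / (3.308 − 1.025) = 2.28 km.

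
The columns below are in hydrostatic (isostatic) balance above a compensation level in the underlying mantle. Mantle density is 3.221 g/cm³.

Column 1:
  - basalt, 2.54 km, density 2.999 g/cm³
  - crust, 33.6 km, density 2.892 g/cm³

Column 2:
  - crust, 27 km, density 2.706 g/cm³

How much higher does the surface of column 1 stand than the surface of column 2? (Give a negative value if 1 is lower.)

For any compensation level in the mantle, the mantle terms cancel and isostasy reduces to e = (Σt_1 − Σt_2) − (Σ(ρt)_1 − Σ(ρt)_2) / ρ_m.
Σt_1 = 36.14 km; Σt_2 = 27 km; Σ(ρt)_1 = 104.78866; Σ(ρt)_2 = 73.062 (in km·g/cm³).
e = (36.14 − 27) − (104.78866 − 73.062) / 3.221 = −0.71 km.

−0.71 km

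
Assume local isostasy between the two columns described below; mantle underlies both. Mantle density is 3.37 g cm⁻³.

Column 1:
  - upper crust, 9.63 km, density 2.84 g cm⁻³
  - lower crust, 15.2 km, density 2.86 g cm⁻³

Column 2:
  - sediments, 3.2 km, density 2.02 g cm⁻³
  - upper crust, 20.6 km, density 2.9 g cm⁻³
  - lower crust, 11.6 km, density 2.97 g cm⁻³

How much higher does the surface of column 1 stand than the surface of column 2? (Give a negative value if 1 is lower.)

For any compensation level in the mantle, the mantle terms cancel and isostasy reduces to e = (Σt_1 − Σt_2) − (Σ(ρt)_1 − Σ(ρt)_2) / ρ_m.
Σt_1 = 24.83 km; Σt_2 = 35.4 km; Σ(ρt)_1 = 70.8212; Σ(ρt)_2 = 100.656 (in km·g cm⁻³).
e = (24.83 − 35.4) − (70.8212 − 100.656) / 3.37 = −1.72 km.

−1.72 km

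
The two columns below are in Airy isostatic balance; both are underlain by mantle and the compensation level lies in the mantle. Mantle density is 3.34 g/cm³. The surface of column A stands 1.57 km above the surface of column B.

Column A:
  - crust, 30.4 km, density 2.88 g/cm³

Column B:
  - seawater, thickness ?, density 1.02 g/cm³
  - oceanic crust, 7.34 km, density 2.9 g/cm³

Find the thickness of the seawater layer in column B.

Take the compensation level at the base of the deeper column (depth z_c below the surface of column A) and equate Σ ρ_i t_i down to z_c; mantle fills any gap and the z_c terms cancel.
Column A: 30.4×2.88 + (z_c − 30.4)×3.34
Column B: 1.57×0 + x×1.02 + 7.34×2.9 + (z_c − 1.57 − 7.34 − x)×3.34
The z_c×3.34 term appears on both sides and cancels. Collect the known terms of each column as K = Σ(ρt)_known − 3.34 × (depth of known layers): K_A = 87.552 − 3.34×30.4 = −13.984; K_B = 21.286 − 3.34×(1.57 + 7.34) = −8.4734.
Balance: K_A = K_B − x×(3.34 − 1.02), so x = (K_B − K_A)/(3.34 − 1.02) = 5.5106/2.32 = 2.38 km.

2.38 km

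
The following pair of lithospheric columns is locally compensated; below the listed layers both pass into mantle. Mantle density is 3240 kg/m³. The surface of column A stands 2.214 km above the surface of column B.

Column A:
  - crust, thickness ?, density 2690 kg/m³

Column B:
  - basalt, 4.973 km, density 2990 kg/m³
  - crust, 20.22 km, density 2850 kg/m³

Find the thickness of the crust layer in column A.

29.6 km

Take the compensation level at the base of the deeper column (depth z_c below the surface of column A) and equate Σ ρ_i t_i down to z_c; mantle fills any gap and the z_c terms cancel.
Column A: x×2690 + (z_c − 0 − x)×3240
Column B: 2.214×0 + 4.973×2990 + 20.22×2850 + (z_c − 2.214 − 25.193)×3240
The z_c×3240 term appears on both sides and cancels. Collect the known terms of each column as K = Σ(ρt)_known − 3240 × (depth of known layers): K_A = 0 − 3240×0 = 0; K_B = 72496.27 − 3240×(2.214 + 25.193) = −16302.41.
Balance: K_A − x×(3240 − 2690) = K_B, so x = (K_A − K_B)/(3240 − 2690) = 16302.4/550 = 29.6 km.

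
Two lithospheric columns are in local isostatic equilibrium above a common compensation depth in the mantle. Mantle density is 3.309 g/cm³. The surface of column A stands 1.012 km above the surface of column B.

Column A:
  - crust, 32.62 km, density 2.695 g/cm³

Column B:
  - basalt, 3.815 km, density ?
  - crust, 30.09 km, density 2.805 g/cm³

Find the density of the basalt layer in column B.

Take the compensation level at the base of the deeper column (depth z_c below the surface of column A) and equate Σ ρ_i t_i down to z_c; mantle fills any gap and the z_c terms cancel.
Column A: 32.62×2.695 + (z_c − 32.62)×3.309
Column B: 1.012×0 + 3.815×ρ + 30.09×2.805 + (z_c − 1.012 − 33.905)×3.309
The z_c×3.309 term appears on both sides and cancels. Collect the known terms of each column as K = Σ(ρt)_known − 3.309 × (depth of known layers): K_A = 87.9109 − 3.309×32.62 = −20.02868; K_B = 84.40245 − 3.309×(1.012 + 33.905) = −31.137903.
Balance: K_A = K_B + 3.815×ρ, so ρ = (K_A − K_B)/3.815 = 11.1092/3.815 = 2.91 g/cm³.

2.91 g/cm³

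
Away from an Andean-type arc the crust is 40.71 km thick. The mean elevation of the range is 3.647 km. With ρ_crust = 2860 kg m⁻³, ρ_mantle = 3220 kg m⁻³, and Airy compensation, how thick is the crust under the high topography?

Root depth r = h ρ_c / (ρ_m − ρ_c) = 3.647 km × 2860 / 360 = 28.97 km.
Total thickness = T + h + r = 40.71 km + 3.647 km + 28.97 km = 73.3 km.

73.3 km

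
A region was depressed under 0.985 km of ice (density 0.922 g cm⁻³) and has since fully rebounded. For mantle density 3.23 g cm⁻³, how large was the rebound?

0.281 km

Removing the load lets mantle flow back in; uplift u satisfies ρ_ice t = ρ_m u.
u = t ρ_ice/ρ_m = 0.985 km × 0.922/3.23 = 0.281 km.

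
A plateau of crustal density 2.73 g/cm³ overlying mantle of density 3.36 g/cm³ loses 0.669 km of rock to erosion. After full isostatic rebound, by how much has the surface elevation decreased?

0.125 km

Rebound u = e ρ_c/ρ_m = 0.669 km × 2.73/3.36 = 0.5436 km.
Net surface drop = e − u = 0.669 km − 0.5436 km = e (ρ_m − ρ_c)/ρ_m = 0.125 km.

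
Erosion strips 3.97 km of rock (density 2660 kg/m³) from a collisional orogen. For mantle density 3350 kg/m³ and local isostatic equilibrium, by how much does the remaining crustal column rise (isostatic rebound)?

Unloading: uplift u = e ρ_c/ρ_m = 3.97 km × 2660/3350 = 3.15 km.

3.15 km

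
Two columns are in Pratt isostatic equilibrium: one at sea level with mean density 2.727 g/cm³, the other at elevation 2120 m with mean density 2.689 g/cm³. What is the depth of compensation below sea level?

ρ_ref D = ρ (D + h) → D (ρ_ref − ρ) = ρ h.
D = ρ h/(ρ_ref − ρ) = 2.689 × 2120 m/(2.727 − 2.689) = 150000 m.

150000 m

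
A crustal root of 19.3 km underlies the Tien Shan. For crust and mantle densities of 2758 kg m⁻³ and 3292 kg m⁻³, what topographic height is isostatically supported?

For local isostatic compensation: ρ_c h = (ρ_m − ρ_c) r.
h = r (ρ_m − ρ_c) / ρ_c = 19.3 km × (3292 − 2758) / 2758 = 3.74 km.

3.74 km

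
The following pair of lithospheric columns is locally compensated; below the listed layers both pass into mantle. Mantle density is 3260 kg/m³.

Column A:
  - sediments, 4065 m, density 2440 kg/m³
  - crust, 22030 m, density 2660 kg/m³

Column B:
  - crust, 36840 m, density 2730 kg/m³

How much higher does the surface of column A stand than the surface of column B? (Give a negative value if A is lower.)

For any compensation level in the mantle, the mantle terms cancel and isostasy reduces to e = (Σt_A − Σt_B) − (Σ(ρt)_A − Σ(ρt)_B) / ρ_m.
Σt_A = 26095 m; Σt_B = 36840 m; Σ(ρt)_A = 68518400; Σ(ρt)_B = 100573200 (in m·kg/m³).
e = (26095 − 36840) − (68518400 − 100573200) / 3260 = −912 m.

−912 m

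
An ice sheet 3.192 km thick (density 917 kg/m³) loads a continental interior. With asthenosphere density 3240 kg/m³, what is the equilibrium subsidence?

Balancing pressure at the compensation depth: the ice load ρ_ice t is balanced by mantle displaced below, ρ_m s.
s = t ρ_ice / ρ_m = 3.192 km × 917/3240 = 0.903 km.

0.903 km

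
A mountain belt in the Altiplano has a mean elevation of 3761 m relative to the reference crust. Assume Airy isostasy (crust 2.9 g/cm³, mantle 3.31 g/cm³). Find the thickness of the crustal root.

For local isostatic compensation: the weight of the topography is balanced by the buoyancy of the root, ρ_c h = (ρ_m − ρ_c) r.
r = h · ρ_c / (ρ_m − ρ_c) = 3761 m × 2.9 / (3.31 − 2.9) = 26600 m.

26600 m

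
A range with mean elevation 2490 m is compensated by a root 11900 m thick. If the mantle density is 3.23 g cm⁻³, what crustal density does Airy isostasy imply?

2.67 g cm⁻³

ρ_c h = (ρ_m − ρ_c) r → ρ_c (h + r) = ρ_m r → ρ_c = ρ_m r / (h + r).
ρ_c = 3.23 × 11900 m / (2490 m + 11900 m) = 2.67 g cm⁻³.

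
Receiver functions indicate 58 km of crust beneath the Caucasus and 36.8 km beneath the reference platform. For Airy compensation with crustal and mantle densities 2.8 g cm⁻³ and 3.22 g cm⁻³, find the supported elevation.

Excess crust Δ = 58 km − 36.8 km = 21.2 km, split between elevation h and root r with h + r = Δ.
Airy balance ρ_c h = (ρ_m − ρ_c) r gives r = h ρ_c/(ρ_m − ρ_c), so h (1 + ρ_c/(ρ_m − ρ_c)) = Δ, i.e. h = Δ (ρ_m − ρ_c)/ρ_m.
h = 21.2 km × 0.42/3.22 = 2.77 km.

2.77 km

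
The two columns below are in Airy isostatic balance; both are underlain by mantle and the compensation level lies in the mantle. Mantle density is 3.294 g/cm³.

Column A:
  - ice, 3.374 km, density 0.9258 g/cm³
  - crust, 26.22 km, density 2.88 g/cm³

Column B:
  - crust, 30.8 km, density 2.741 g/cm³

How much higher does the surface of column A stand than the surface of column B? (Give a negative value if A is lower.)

For any compensation level in the mantle, the mantle terms cancel and isostasy reduces to e = (Σt_A − Σt_B) − (Σ(ρt)_A − Σ(ρt)_B) / ρ_m.
Σt_A = 29.594 km; Σt_B = 30.8 km; Σ(ρt)_A = 78.6372492; Σ(ρt)_B = 84.4228 (in km·g/cm³).
e = (29.594 − 30.8) − (78.6372492 − 84.4228) / 3.294 = 0.55 km.

0.55 km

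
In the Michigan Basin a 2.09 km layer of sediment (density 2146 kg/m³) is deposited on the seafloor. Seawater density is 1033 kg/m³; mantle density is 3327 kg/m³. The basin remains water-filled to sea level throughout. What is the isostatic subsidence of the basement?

Submarine loading: the sediment displaces seawater, and the subsidence is in turn flooded, so s (ρ_m − ρ_w) = t (ρ_sed − ρ_w).
s = 2.09 km × (2146 − 1033) / (3327 − 1033) = 1.01 km.

1.01 km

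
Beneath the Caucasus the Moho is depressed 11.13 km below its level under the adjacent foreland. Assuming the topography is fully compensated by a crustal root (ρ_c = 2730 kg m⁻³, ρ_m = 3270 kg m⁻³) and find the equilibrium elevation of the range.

2.2 km

Balancing pressure at the compensation depth: ρ_c h = (ρ_m − ρ_c) r.
h = r (ρ_m − ρ_c) / ρ_c = 11.13 km × (3270 − 2730) / 2730 = 2.2 km.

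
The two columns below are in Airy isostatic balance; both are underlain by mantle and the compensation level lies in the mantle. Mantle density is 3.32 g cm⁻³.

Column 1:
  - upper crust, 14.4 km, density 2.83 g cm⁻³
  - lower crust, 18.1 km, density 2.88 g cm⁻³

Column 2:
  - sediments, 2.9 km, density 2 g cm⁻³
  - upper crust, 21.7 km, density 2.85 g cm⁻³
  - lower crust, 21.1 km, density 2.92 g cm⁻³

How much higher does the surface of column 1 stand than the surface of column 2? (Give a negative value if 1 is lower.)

For any compensation level in the mantle, the mantle terms cancel and isostasy reduces to e = (Σt_1 − Σt_2) − (Σ(ρt)_1 − Σ(ρt)_2) / ρ_m.
Σt_1 = 32.5 km; Σt_2 = 45.7 km; Σ(ρt)_1 = 92.88; Σ(ρt)_2 = 129.257 (in km·g cm⁻³).
e = (32.5 − 45.7) − (92.88 − 129.257) / 3.32 = −2.24 km.

−2.24 km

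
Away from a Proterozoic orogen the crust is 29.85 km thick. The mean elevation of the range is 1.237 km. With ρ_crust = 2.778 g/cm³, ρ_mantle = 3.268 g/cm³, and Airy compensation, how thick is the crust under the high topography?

Root depth r = h ρ_c / (ρ_m − ρ_c) = 1.237 km × 2.778 / 0.49 = 7.013 km.
Total thickness = T + h + r = 29.85 km + 1.237 km + 7.013 km = 38.1 km.

38.1 km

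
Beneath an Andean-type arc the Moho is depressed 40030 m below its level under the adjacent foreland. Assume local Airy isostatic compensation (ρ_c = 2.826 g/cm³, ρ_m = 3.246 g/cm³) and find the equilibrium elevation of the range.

5950 m

In Airy isostatic equilibrium: ρ_c h = (ρ_m − ρ_c) r.
h = r (ρ_m − ρ_c) / ρ_c = 40030 m × (3.246 − 2.826) / 2.826 = 5950 m.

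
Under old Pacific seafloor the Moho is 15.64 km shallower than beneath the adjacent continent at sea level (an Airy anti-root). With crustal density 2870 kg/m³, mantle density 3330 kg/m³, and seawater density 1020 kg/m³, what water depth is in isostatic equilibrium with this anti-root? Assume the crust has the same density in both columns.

Replacing a thickness d of crust by seawater at the top must be balanced by replacing crust with mantle at the base: d (ρ_c − ρ_w) = a (ρ_m − ρ_c).
d = a (ρ_m − ρ_c)/(ρ_c − ρ_w) = 15.64 km × 460/1850 = 3.89 km.

3.89 km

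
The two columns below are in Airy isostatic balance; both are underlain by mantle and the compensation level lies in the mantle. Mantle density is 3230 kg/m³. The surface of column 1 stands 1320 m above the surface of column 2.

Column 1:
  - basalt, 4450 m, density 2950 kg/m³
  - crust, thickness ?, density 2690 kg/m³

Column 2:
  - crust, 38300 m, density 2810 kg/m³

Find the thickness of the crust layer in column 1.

Take the compensation level at the base of the deeper column (depth z_c below the surface of column 1) and equate Σ ρ_i t_i down to z_c; mantle fills any gap and the z_c terms cancel.
Column 1: 4450×2950 + x×2690 + (z_c − 4450 − x)×3230
Column 2: 1320×0 + 38300×2810 + (z_c − 1320 − 38300)×3230
The z_c×3230 term appears on both sides and cancels. Collect the known terms of each column as K = Σ(ρt)_known − 3230 × (depth of known layers): K_1 = 13127500 − 3230×4450 = −1246000; K_2 = 107623000 − 3230×(1320 + 38300) = −20349600.
Balance: K_1 − x×(3230 − 2690) = K_2, so x = (K_1 − K_2)/(3230 − 2690) = 19103600/540 = 35400 m.

35400 m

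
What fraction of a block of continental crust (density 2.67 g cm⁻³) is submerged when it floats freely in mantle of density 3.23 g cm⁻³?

Submerged fraction = ρ_obj/ρ_fluid = 2.67/3.23 = 82.7%.

82.7%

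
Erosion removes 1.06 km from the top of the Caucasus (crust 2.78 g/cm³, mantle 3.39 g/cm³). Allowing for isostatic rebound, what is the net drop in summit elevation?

0.191 km

Rebound u = e ρ_c/ρ_m = 1.06 km × 2.78/3.39 = 0.8693 km.
Net surface drop = e − u = 1.06 km − 0.8693 km = e (ρ_m − ρ_c)/ρ_m = 0.191 km.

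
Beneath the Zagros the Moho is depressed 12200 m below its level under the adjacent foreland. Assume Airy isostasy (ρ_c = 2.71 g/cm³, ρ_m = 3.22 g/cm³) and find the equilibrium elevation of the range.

For local isostatic compensation: ρ_c h = (ρ_m − ρ_c) r.
h = r (ρ_m − ρ_c) / ρ_c = 12200 m × (3.22 − 2.71) / 2.71 = 2300 m.

2300 m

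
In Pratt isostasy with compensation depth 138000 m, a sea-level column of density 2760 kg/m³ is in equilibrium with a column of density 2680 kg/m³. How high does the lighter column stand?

4120 m

ρ_ref D = ρ (D + h) → h = D (ρ_ref − ρ)/ρ.
h = 138000 m × (2760 − 2680)/2680 = 4120 m.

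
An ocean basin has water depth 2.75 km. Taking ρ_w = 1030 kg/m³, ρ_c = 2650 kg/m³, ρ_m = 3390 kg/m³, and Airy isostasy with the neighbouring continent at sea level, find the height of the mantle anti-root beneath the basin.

Balancing pressure at the compensation depth: replacing crust with seawater at the top is compensated by replacing crust with mantle at the base: d (ρ_c − ρ_w) = a (ρ_m − ρ_c).
a = d (ρ_c − ρ_w)/(ρ_m − ρ_c) = 2.75 km × 1620/740 = 6.02 km.

6.02 km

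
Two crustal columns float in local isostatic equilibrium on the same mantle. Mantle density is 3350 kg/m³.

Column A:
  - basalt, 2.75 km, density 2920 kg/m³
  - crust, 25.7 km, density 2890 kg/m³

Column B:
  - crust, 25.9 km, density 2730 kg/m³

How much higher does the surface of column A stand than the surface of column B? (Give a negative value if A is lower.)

−0.911 km

For any compensation level in the mantle, the mantle terms cancel and isostasy reduces to e = (Σt_A − Σt_B) − (Σ(ρt)_A − Σ(ρt)_B) / ρ_m.
Σt_A = 28.45 km; Σt_B = 25.9 km; Σ(ρt)_A = 82303; Σ(ρt)_B = 70707 (in km·kg/m³).
e = (28.45 − 25.9) − (82303 − 70707) / 3350 = −0.911 km.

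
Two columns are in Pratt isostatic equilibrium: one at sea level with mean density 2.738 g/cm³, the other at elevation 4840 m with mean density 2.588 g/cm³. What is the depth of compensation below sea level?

ρ_ref D = ρ (D + h) → D (ρ_ref − ρ) = ρ h.
D = ρ h/(ρ_ref − ρ) = 2.588 × 4840 m/(2.738 − 2.588) = 83500 m.

83500 m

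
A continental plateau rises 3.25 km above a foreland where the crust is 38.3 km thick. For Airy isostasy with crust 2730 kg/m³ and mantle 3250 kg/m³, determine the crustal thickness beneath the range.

Root depth r = h ρ_c / (ρ_m − ρ_c) = 3.25 km × 2730 / 520 = 17.06 km.
Total thickness = T + h + r = 38.3 km + 3.25 km + 17.06 km = 58.6 km.

58.6 km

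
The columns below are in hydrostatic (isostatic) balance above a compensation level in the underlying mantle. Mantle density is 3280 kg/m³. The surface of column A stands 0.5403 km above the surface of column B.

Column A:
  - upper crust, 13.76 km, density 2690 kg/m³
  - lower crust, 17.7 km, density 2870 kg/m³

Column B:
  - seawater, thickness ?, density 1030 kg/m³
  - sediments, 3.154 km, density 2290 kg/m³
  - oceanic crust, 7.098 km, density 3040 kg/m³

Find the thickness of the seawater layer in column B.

Take the compensation level at the base of the deeper column (depth z_c below the surface of column A) and equate Σ ρ_i t_i down to z_c; mantle fills any gap and the z_c terms cancel.
Column A: 13.76×2690 + 17.7×2870 + (z_c − 31.46)×3280
Column B: 0.5403×0 + x×1030 + 3.154×2290 + 7.098×3040 + (z_c − 0.5403 − 10.252 − x)×3280
The z_c×3280 term appears on both sides and cancels. Collect the known terms of each column as K = Σ(ρt)_known − 3280 × (depth of known layers): K_A = 87813.4 − 3280×31.46 = −15375.4; K_B = 28800.58 − 3280×(0.5403 + 10.252) = −6598.164.
Balance: K_A = K_B − x×(3280 − 1030), so x = (K_B − K_A)/(3280 − 1030) = 8777.24/2250 = 3.9 km.

3.9 km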